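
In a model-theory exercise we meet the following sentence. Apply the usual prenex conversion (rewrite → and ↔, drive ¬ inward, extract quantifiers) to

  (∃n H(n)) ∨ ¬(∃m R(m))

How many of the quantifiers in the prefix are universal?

Push ¬ through the quantifiers and connectives to reach negation normal form:
  (∃n H(n)) ∨ (∀m ¬R(m))
Extract every quantifier outward, since the variables are now distinct and don't occur free across branches:
  ∃n ∀m (H(n) ∨ ¬R(m))
The prefix is ∃n ∀m: 1 universal, 1 existential.

1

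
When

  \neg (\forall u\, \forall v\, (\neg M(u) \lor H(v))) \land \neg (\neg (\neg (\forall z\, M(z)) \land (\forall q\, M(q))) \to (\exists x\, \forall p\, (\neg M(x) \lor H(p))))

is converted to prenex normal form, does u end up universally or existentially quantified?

existential

First replace A → B with ¬A ∨ B.
  \neg (\forall u\, \forall v\, (\neg M(u) \lor H(v))) \land \neg (\neg \neg (\neg (\forall z\, M(z)) \land (\forall q\, M(q))) \lor (\exists x\, \forall p\, (\neg M(x) \lor H(p))))
Push ¬ through the quantifiers and connectives to reach negation normal form:
  (\exists u\, \exists v\, (M(u) \land \neg H(v))) \land ((\forall z\, M(z)) \lor (\exists q\, \neg M(q))) \land (\forall x\, \exists p\, (M(x) \land \neg H(p)))
All bound variables are already distinct, so no renaming is needed.
Extract every quantifier outward, since the variables are now distinct and don't occur free across branches:
  \exists u\, \exists v\, \forall z\, \exists q\, \forall x\, \exists p\, (M(u) \land \neg H(v) \land (M(z) \lor \neg M(q)) \land M(x) \land \neg H(p))
The quantifier \forall u sits under an odd number of negations (counting the antecedent side of each →), so it flips to \exists u.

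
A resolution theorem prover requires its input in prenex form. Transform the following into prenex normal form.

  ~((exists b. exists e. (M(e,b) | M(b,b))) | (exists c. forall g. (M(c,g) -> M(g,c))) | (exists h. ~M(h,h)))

forall b. forall e. forall c. exists g. forall h. (~M(e,b) & ~M(b,b) & M(c,g) & ~M(g,c) & M(h,h))

First replace A → B with ¬A ∨ B.
  ~((exists b. exists e. (M(e,b) | M(b,b))) | (exists c. forall g. (~M(c,g) | M(g,c))) | (exists h. ~M(h,h)))
Drive negations inward (¬∀x A ≡ ∃x ¬A, ¬∃x A ≡ ∀x ¬A, De Morgan for ∧/∨):
  (forall b. forall e. (~M(e,b) & ~M(b,b))) & (forall c. exists g. (M(c,g) & ~M(g,c))) & (forall h. M(h,h))
All bound variables are already distinct, so no renaming is needed.
Extract every quantifier outward, since the variables are now distinct and don't occur free across branches:
  forall b. forall e. forall c. exists g. forall h. (~M(e,b) & ~M(b,b) & M(c,g) & ~M(g,c) & M(h,h))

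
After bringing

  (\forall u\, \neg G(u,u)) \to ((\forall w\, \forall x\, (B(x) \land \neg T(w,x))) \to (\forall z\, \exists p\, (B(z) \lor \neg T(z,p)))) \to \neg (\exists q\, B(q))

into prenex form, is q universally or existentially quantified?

universal

First replace A → B with ¬A ∨ B.
  \neg (\forall u\, \neg G(u,u)) \lor \neg (\neg (\forall w\, \forall x\, (B(x) \land \neg T(w,x))) \lor (\forall z\, \exists p\, (B(z) \lor \neg T(z,p)))) \lor \neg (\exists q\, B(q))
Push ¬ through the quantifiers and connectives to reach negation normal form:
  (\exists u\, G(u,u)) \lor (\forall w\, \forall x\, (B(x) \land \neg T(w,x))) \land (\exists z\, \forall p\, (\neg B(z) \land T(z,p))) \lor (\forall q\, \neg B(q))
Pull the quantifiers to the front (each side's bound variable is not free in the other side):
  \exists u\, \forall w\, \forall x\, \exists z\, \forall p\, \forall q\, (G(u,u) \lor B(x) \land \neg T(w,x) \land \neg B(z) \land T(z,p) \lor \neg B(q))
The quantifier \exists q sits under an odd number of negations (counting the antecedent side of each →), so it flips to \forall q.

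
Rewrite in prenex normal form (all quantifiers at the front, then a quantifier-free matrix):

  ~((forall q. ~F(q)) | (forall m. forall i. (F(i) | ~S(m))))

exists q. exists m. exists i. (F(q) & ~F(i) & S(m))

Drive negations inward (¬∀x A ≡ ∃x ¬A, ¬∃x A ≡ ∀x ¬A, De Morgan for ∧/∨):
  (exists q. F(q)) & (exists m. exists i. (~F(i) & S(m)))
All bound variables are already distinct, so no renaming is needed.
Finally move all quantifiers to the prefix:
  exists q. exists m. exists i. (F(q) & ~F(i) & S(m))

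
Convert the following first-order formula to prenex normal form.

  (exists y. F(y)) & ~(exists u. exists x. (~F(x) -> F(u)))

exists y. forall u. forall x. (F(y) & ~F(x) & ~F(u))

Rewrite implications/biconditionals: A → B as ¬A ∨ B.
  (exists y. F(y)) & ~(exists u. exists x. (~~F(x) | F(u)))
Drive negations inward (¬∀x A ≡ ∃x ¬A, ¬∃x A ≡ ∀x ¬A, De Morgan for ∧/∨):
  (exists y. F(y)) & (forall u. forall x. (~F(x) & ~F(u)))
Pull the quantifiers to the front (each side's bound variable is not free in the other side):
  exists y. forall u. forall x. (F(y) & ~F(x) & ~F(u))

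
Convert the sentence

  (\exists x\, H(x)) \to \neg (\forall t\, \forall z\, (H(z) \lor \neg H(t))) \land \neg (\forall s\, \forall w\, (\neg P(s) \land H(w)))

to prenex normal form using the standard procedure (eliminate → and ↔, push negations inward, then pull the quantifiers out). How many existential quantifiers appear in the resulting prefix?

First replace A → B with ¬A ∨ B.
  \neg (\exists x\, H(x)) \lor \neg (\forall t\, \forall z\, (H(z) \lor \neg H(t))) \land \neg (\forall s\, \forall w\, (\neg P(s) \land H(w)))
Drive negations inward (¬∀x A ≡ ∃x ¬A, ¬∃x A ≡ ∀x ¬A, De Morgan for ∧/∨):
  (\forall x\, \neg H(x)) \lor (\exists t\, \exists z\, (\neg H(z) \land H(t))) \land (\exists s\, \exists w\, (P(s) \lor \neg H(w)))
Finally move all quantifiers to the prefix:
  \forall x\, \exists t\, \exists z\, \exists s\, \exists w\, (\neg H(x) \lor \neg H(z) \land H(t) \land (P(s) \lor \neg H(w)))
The prefix is \forall x \exists t \exists z \exists s \exists w: 1 universal, 4 existential.

4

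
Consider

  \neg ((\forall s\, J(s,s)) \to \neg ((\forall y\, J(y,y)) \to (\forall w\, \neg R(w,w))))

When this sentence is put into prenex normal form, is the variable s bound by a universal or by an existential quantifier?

Rewrite implications/biconditionals: A → B as ¬A ∨ B.
  \neg (\neg (\forall s\, J(s,s)) \lor \neg (\neg (\forall y\, J(y,y)) \lor (\forall w\, \neg R(w,w))))
Move each ¬ inward, flipping quantifiers it crosses:
  (\forall s\, J(s,s)) \land ((\exists y\, \neg J(y,y)) \lor (\forall w\, \neg R(w,w)))
Extract every quantifier outward, since the variables are now distinct and don't occur free across branches:
  \forall s\, \exists y\, \forall w\, (J(s,s) \land (\neg J(y,y) \lor \neg R(w,w)))
The quantifier \forall s sits under an even number of negations (counting the antecedent side of each →), so it remains universal.

universal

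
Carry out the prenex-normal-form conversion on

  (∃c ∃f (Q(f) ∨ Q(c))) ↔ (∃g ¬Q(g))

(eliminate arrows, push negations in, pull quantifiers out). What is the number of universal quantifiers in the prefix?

3

Rewrite implications/biconditionals: A → B as ¬A ∨ B; A ↔ B as (¬A ∨ B) ∧ (¬B ∨ A).
  (¬(∃c ∃f (Q(f) ∨ Q(c))) ∨ (∃g ¬Q(g))) ∧ (¬(∃g ¬Q(g)) ∨ (∃c ∃f (Q(f) ∨ Q(c))))
Move each ¬ inward, flipping quantifiers it crosses:
  ((∀c ∀f (¬Q(f) ∧ ¬Q(c))) ∨ (∃g ¬Q(g))) ∧ ((∀g Q(g)) ∨ (∃c ∃f (Q(f) ∨ Q(c))))
Rename bound variables to avoid capture: g↦z1, c↦v, f↦x.
  ((∀c ∀f (¬Q(f) ∧ ¬Q(c))) ∨ (∃g ¬Q(g))) ∧ ((∀z1 Q(z1)) ∨ (∃v ∃x (Q(x) ∨ Q(v))))
Finally move all quantifiers to the prefix:
  ∀c ∀f ∃g ∀z1 ∃v ∃x ((¬Q(f) ∧ ¬Q(c) ∨ ¬Q(g)) ∧ (Q(z1) ∨ Q(x) ∨ Q(v)))
The prefix is ∀c ∀f ∃g ∀z1 ∃v ∃x: 3 universal, 3 existential.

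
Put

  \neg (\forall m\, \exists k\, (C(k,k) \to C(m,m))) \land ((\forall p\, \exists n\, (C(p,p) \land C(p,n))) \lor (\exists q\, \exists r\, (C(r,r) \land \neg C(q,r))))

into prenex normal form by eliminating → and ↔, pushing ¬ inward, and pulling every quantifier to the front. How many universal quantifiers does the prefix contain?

2

Rewrite implications/biconditionals: A → B as ¬A ∨ B.
  \neg (\forall m\, \exists k\, (\neg C(k,k) \lor C(m,m))) \land ((\forall p\, \exists n\, (C(p,p) \land C(p,n))) \lor (\exists q\, \exists r\, (C(r,r) \land \neg C(q,r))))
Move each ¬ inward, flipping quantifiers it crosses:
  (\exists m\, \forall k\, (C(k,k) \land \neg C(m,m))) \land ((\forall p\, \exists n\, (C(p,p) \land C(p,n))) \lor (\exists q\, \exists r\, (C(r,r) \land \neg C(q,r))))
All bound variables are already distinct, so no renaming is needed.
Finally move all quantifiers to the prefix:
  \exists m\, \forall k\, \forall p\, \exists n\, \exists q\, \exists r\, (C(k,k) \land \neg C(m,m) \land (C(p,p) \land C(p,n) \lor C(r,r) \land \neg C(q,r)))
The prefix is \exists m \forall k \forall p \exists n \exists q \exists r: 2 universal, 4 existential.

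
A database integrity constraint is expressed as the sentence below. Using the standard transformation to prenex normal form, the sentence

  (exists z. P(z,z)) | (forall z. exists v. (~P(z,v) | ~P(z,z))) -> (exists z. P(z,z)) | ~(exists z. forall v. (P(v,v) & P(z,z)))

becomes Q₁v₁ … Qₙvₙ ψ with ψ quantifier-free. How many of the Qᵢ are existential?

First replace A → B with ¬A ∨ B.
  ~((exists z. P(z,z)) | (forall z. exists v. (~P(z,v) | ~P(z,z)))) | (exists z. P(z,z)) | ~(exists z. forall v. (P(v,v) & P(z,z)))
Drive negations inward (¬∀x A ≡ ∃x ¬A, ¬∃x A ≡ ∀x ¬A, De Morgan for ∧/∨):
  (forall z. ~P(z,z)) & (exists z. forall v. (P(z,v) & P(z,z))) | (exists z. P(z,z)) | (forall z. exists v. (~P(v,v) | ~P(z,z)))
Rename bound variables to avoid capture: z↦u, z↦r, z↦c, v↦w.
  (forall z. ~P(z,z)) & (exists u. forall v. (P(u,v) & P(u,u))) | (exists r. P(r,r)) | (forall c. exists w. (~P(w,w) | ~P(c,c)))
Pull the quantifiers to the front (each side's bound variable is not free in the other side):
  forall z. exists u. forall v. exists r. forall c. exists w. (~P(z,z) & P(u,v) & P(u,u) | P(r,r) | ~P(w,w) | ~P(c,c))
The prefix is forall z exists u forall v exists r forall c exists w: 3 universal, 3 existential.

3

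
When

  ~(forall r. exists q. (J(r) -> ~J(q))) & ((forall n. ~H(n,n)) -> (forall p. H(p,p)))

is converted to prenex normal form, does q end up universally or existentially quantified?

First replace A → B with ¬A ∨ B.
  ~(forall r. exists q. (~J(r) | ~J(q))) & (~(forall n. ~H(n,n)) | (forall p. H(p,p)))
Push ¬ through the quantifiers and connectives to reach negation normal form:
  (exists r. forall q. (J(r) & J(q))) & ((exists n. H(n,n)) | (forall p. H(p,p)))
Extract every quantifier outward, since the variables are now distinct and don't occur free across branches:
  exists r. forall q. exists n. forall p. (J(r) & J(q) & (H(n,n) | H(p,p)))
The quantifier exists q sits under an odd number of negations (counting the antecedent side of each →), so it flips to forall q.

universal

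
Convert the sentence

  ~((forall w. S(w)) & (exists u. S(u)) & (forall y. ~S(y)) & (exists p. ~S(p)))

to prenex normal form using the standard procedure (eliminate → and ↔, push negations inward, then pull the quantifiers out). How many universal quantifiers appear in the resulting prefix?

Move each ¬ inward, flipping quantifiers it crosses:
  (exists w. ~S(w)) | (forall u. ~S(u)) | (exists y. S(y)) | (forall p. S(p))
Finally move all quantifiers to the prefix:
  exists w. forall u. exists y. forall p. (~S(w) | ~S(u) | S(y) | S(p))
The prefix is exists w forall u exists y forall p: 2 universal, 2 existential.

2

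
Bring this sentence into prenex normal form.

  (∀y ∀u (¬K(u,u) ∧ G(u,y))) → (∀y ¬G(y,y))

Rewrite implications/biconditionals: A → B as ¬A ∨ B.
  ¬(∀y ∀u (¬K(u,u) ∧ G(u,y))) ∨ (∀y ¬G(y,y))
Push ¬ through the quantifiers and connectives to reach negation normal form:
  (∃y ∃u (K(u,u) ∨ ¬G(u,y))) ∨ (∀y ¬G(y,y))
Give each quantifier a distinct variable: y↦z.
  (∃y ∃u (K(u,u) ∨ ¬G(u,y))) ∨ (∀z ¬G(z,z))
Finally move all quantifiers to the prefix:
  ∃y ∃u ∀z (K(u,u) ∨ ¬G(u,y) ∨ ¬G(z,z))

∃y ∃u ∀z (K(u,u) ∨ ¬G(u,y) ∨ ¬G(z,z))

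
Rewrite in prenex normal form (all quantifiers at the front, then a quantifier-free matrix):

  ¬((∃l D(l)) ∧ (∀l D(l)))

Move each ¬ inward, flipping quantifiers it crosses:
  (∀l ¬D(l)) ∨ (∃l ¬D(l))
Standardize variables apart so no two quantifiers bind the same name: l↦z1.
  (∀l ¬D(l)) ∨ (∃z1 ¬D(z1))
Pull the quantifiers to the front (each side's bound variable is not free in the other side):
  ∀l ∃z1 (¬D(l) ∨ ¬D(z1))

∀l ∃z1 (¬D(l) ∨ ¬D(z1))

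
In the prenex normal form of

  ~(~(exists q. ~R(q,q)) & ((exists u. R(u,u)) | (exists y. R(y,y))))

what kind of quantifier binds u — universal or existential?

Move each ¬ inward, flipping quantifiers it crosses:
  (exists q. ~R(q,q)) | (forall u. ~R(u,u)) & (forall y. ~R(y,y))
All bound variables are already distinct, so no renaming is needed.
Finally move all quantifiers to the prefix:
  exists q. forall u. forall y. (~R(q,q) | ~R(u,u) & ~R(y,y))
The quantifier exists u sits under an odd number of negations, so it flips to forall u.

universal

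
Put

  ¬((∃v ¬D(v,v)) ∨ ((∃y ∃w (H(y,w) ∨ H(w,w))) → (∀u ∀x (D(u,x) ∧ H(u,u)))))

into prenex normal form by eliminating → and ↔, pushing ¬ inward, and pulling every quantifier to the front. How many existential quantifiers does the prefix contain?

4

Rewrite implications/biconditionals: A → B as ¬A ∨ B.
  ¬((∃v ¬D(v,v)) ∨ ¬(∃y ∃w (H(y,w) ∨ H(w,w))) ∨ (∀u ∀x (D(u,x) ∧ H(u,u))))
Drive negations inward (¬∀x A ≡ ∃x ¬A, ¬∃x A ≡ ∀x ¬A, De Morgan for ∧/∨):
  (∀v D(v,v)) ∧ (∃y ∃w (H(y,w) ∨ H(w,w))) ∧ (∃u ∃x (¬D(u,x) ∨ ¬H(u,u)))
All bound variables are already distinct, so no renaming is needed.
Extract every quantifier outward, since the variables are now distinct and don't occur free across branches:
  ∀v ∃y ∃w ∃u ∃x (D(v,v) ∧ (H(y,w) ∨ H(w,w)) ∧ (¬D(u,x) ∨ ¬H(u,u)))
The prefix is ∀v ∃y ∃w ∃u ∃x: 1 universal, 4 existential.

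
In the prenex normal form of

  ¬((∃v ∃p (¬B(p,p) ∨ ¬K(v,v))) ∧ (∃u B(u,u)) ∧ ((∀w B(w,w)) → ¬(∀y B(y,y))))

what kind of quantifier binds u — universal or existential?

universal

Eliminate → and ↔ using ¬ and ∨.
  ¬((∃v ∃p (¬B(p,p) ∨ ¬K(v,v))) ∧ (∃u B(u,u)) ∧ (¬(∀w B(w,w)) ∨ ¬(∀y B(y,y))))
Drive negations inward (¬∀x A ≡ ∃x ¬A, ¬∃x A ≡ ∀x ¬A, De Morgan for ∧/∨):
  (∀v ∀p (B(p,p) ∧ K(v,v))) ∨ (∀u ¬B(u,u)) ∨ (∀w B(w,w)) ∧ (∀y B(y,y))
Extract every quantifier outward, since the variables are now distinct and don't occur free across branches:
  ∀v ∀p ∀u ∀w ∀y (B(p,p) ∧ K(v,v) ∨ ¬B(u,u) ∨ B(w,w) ∧ B(y,y))
The quantifier ∃u sits under an odd number of negations (counting the antecedent side of each →), so it flips to ∀u.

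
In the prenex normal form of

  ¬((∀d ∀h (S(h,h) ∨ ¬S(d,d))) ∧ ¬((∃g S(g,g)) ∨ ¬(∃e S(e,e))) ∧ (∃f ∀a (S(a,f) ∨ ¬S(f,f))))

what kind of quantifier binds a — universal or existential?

existential

Drive negations inward (¬∀x A ≡ ∃x ¬A, ¬∃x A ≡ ∀x ¬A, De Morgan for ∧/∨):
  (∃d ∃h (¬S(h,h) ∧ S(d,d))) ∨ (∃g S(g,g)) ∨ (∀e ¬S(e,e)) ∨ (∀f ∃a (¬S(a,f) ∧ S(f,f)))
All bound variables are already distinct, so no renaming is needed.
Finally move all quantifiers to the prefix:
  ∃d ∃h ∃g ∀e ∀f ∃a (¬S(h,h) ∧ S(d,d) ∨ S(g,g) ∨ ¬S(e,e) ∨ ¬S(a,f) ∧ S(f,f))
The quantifier ∀a sits under an odd number of negations, so it flips to ∃a.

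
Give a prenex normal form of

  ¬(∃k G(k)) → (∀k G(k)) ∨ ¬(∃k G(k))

∃k ∀y1 ∀q (G(k) ∨ G(y1) ∨ ¬G(q))

Eliminate → and ↔ using ¬ and ∨.
  ¬¬(∃k G(k)) ∨ (∀k G(k)) ∨ ¬(∃k G(k))
Push ¬ through the quantifiers and connectives to reach negation normal form:
  (∃k G(k)) ∨ (∀k G(k)) ∨ (∀k ¬G(k))
Give each quantifier a distinct variable: k↦y1, k↦q.
  (∃k G(k)) ∨ (∀y1 G(y1)) ∨ (∀q ¬G(q))
Finally move all quantifiers to the prefix:
  ∃k ∀y1 ∀q (G(k) ∨ G(y1) ∨ ¬G(q))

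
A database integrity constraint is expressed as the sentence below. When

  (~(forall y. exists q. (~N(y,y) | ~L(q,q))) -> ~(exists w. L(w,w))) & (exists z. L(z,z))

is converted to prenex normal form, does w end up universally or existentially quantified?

Eliminate → and ↔ using ¬ and ∨.
  (~~(forall y. exists q. (~N(y,y) | ~L(q,q))) | ~(exists w. L(w,w))) & (exists z. L(z,z))
Move each ¬ inward, flipping quantifiers it crosses:
  ((forall y. exists q. (~N(y,y) | ~L(q,q))) | (forall w. ~L(w,w))) & (exists z. L(z,z))
Pull the quantifiers to the front (each side's bound variable is not free in the other side):
  forall y. exists q. forall w. exists z. ((~N(y,y) | ~L(q,q) | ~L(w,w)) & L(z,z))
The quantifier exists w sits under an odd number of negations (counting the antecedent side of each →), so it flips to forall w.

universal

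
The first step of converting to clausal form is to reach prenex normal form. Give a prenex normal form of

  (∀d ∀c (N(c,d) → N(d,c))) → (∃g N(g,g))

First replace A → B with ¬A ∨ B.
  ¬(∀d ∀c (¬N(c,d) ∨ N(d,c))) ∨ (∃g N(g,g))
Drive negations inward (¬∀x A ≡ ∃x ¬A, ¬∃x A ≡ ∀x ¬A, De Morgan for ∧/∨):
  (∃d ∃c (N(c,d) ∧ ¬N(d,c))) ∨ (∃g N(g,g))
All bound variables are already distinct, so no renaming is needed.
Extract every quantifier outward, since the variables are now distinct and don't occur free across branches:
  ∃d ∃c ∃g (N(c,d) ∧ ¬N(d,c) ∨ N(g,g))

∃d ∃c ∃g (N(c,d) ∧ ¬N(d,c) ∨ N(g,g))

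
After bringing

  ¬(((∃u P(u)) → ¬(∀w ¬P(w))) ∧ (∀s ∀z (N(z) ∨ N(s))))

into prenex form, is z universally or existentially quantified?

Rewrite implications/biconditionals: A → B as ¬A ∨ B.
  ¬((¬(∃u P(u)) ∨ ¬(∀w ¬P(w))) ∧ (∀s ∀z (N(z) ∨ N(s))))
Push ¬ through the quantifiers and connectives to reach negation normal form:
  (∃u P(u)) ∧ (∀w ¬P(w)) ∨ (∃s ∃z (¬N(z) ∧ ¬N(s)))
All bound variables are already distinct, so no renaming is needed.
Extract every quantifier outward, since the variables are now distinct and don't occur free across branches:
  ∃u ∀w ∃s ∃z (P(u) ∧ ¬P(w) ∨ ¬N(z) ∧ ¬N(s))
The quantifier ∀z sits under an odd number of negations (counting the antecedent side of each →), so it flips to ∃z.

existential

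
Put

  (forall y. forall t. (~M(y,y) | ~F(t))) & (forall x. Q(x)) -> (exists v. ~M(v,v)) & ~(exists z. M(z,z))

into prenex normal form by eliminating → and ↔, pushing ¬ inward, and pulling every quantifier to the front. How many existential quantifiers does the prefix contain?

Rewrite implications/biconditionals: A → B as ¬A ∨ B.
  ~((forall y. forall t. (~M(y,y) | ~F(t))) & (forall x. Q(x))) | (exists v. ~M(v,v)) & ~(exists z. M(z,z))
Push ¬ through the quantifiers and connectives to reach negation normal form:
  (exists y. exists t. (M(y,y) & F(t))) | (exists x. ~Q(x)) | (exists v. ~M(v,v)) & (forall z. ~M(z,z))
Extract every quantifier outward, since the variables are now distinct and don't occur free across branches:
  exists y. exists t. exists x. exists v. forall z. (M(y,y) & F(t) | ~Q(x) | ~M(v,v) & ~M(z,z))
The prefix is exists y exists t exists x exists v forall z: 1 universal, 4 existential.

4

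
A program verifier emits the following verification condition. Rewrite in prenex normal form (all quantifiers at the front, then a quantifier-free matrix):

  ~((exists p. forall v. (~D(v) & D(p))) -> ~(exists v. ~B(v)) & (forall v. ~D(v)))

First replace A → B with ¬A ∨ B.
  ~(~(exists p. forall v. (~D(v) & D(p))) | ~(exists v. ~B(v)) & (forall v. ~D(v)))
Drive negations inward (¬∀x A ≡ ∃x ¬A, ¬∃x A ≡ ∀x ¬A, De Morgan for ∧/∨):
  (exists p. forall v. (~D(v) & D(p))) & ((exists v. ~B(v)) | (exists v. D(v)))
Standardize variables apart so no two quantifiers bind the same name: v↦q, v↦z1.
  (exists p. forall v. (~D(v) & D(p))) & ((exists q. ~B(q)) | (exists z1. D(z1)))
Pull the quantifiers to the front (each side's bound variable is not free in the other side):
  exists p. forall v. exists q. exists z1. (~D(v) & D(p) & (~B(q) | D(z1)))

exists p. forall v. exists q. exists z1. (~D(v) & D(p) & (~B(q) | D(z1)))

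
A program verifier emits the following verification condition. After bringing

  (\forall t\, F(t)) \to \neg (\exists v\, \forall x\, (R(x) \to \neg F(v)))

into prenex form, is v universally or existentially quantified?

First replace A → B with ¬A ∨ B.
  \neg (\forall t\, F(t)) \lor \neg (\exists v\, \forall x\, (\neg R(x) \lor \neg F(v)))
Push ¬ through the quantifiers and connectives to reach negation normal form:
  (\exists t\, \neg F(t)) \lor (\forall v\, \exists x\, (R(x) \land F(v)))
Finally move all quantifiers to the prefix:
  \exists t\, \forall v\, \exists x\, (\neg F(t) \lor R(x) \land F(v))
The quantifier \exists v sits under an odd number of negations (counting the antecedent side of each →), so it flips to \forall v.

universal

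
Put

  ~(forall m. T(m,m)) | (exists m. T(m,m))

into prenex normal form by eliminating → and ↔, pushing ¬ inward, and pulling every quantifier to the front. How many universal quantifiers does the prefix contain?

Drive negations inward (¬∀x A ≡ ∃x ¬A, ¬∃x A ≡ ∀x ¬A, De Morgan for ∧/∨):
  (exists m. ~T(m,m)) | (exists m. T(m,m))
Rename bound variables to avoid capture: m↦z.
  (exists m. ~T(m,m)) | (exists z. T(z,z))
Pull the quantifiers to the front (each side's bound variable is not free in the other side):
  exists m. exists z. (~T(m,m) | T(z,z))
The prefix is exists m exists z: 0 universal, 2 existential.

0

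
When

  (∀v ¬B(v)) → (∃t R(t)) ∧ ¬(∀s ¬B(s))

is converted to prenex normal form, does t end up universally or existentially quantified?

Rewrite implications/biconditionals: A → B as ¬A ∨ B.
  ¬(∀v ¬B(v)) ∨ (∃t R(t)) ∧ ¬(∀s ¬B(s))
Drive negations inward (¬∀x A ≡ ∃x ¬A, ¬∃x A ≡ ∀x ¬A, De Morgan for ∧/∨):
  (∃v B(v)) ∨ (∃t R(t)) ∧ (∃s B(s))
Pull the quantifiers to the front (each side's bound variable is not free in the other side):
  ∃v ∃t ∃s (B(v) ∨ R(t) ∧ B(s))
The quantifier ∃t sits under an even number of negations (counting the antecedent side of each →), so it remains existential.

existential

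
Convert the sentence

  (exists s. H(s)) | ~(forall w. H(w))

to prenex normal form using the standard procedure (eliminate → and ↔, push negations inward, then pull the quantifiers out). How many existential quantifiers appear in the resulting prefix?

Move each ¬ inward, flipping quantifiers it crosses:
  (exists s. H(s)) | (exists w. ~H(w))
All bound variables are already distinct, so no renaming is needed.
Finally move all quantifiers to the prefix:
  exists s. exists w. (H(s) | ~H(w))
The prefix is exists s exists w: 0 universal, 2 existential.

2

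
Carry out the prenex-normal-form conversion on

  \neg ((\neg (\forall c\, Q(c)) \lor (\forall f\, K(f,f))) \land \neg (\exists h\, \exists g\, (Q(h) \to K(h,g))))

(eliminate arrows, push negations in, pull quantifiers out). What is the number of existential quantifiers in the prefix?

3

Eliminate → and ↔ using ¬ and ∨.
  \neg ((\neg (\forall c\, Q(c)) \lor (\forall f\, K(f,f))) \land \neg (\exists h\, \exists g\, (\neg Q(h) \lor K(h,g))))
Push ¬ through the quantifiers and connectives to reach negation normal form:
  (\forall c\, Q(c)) \land (\exists f\, \neg K(f,f)) \lor (\exists h\, \exists g\, (\neg Q(h) \lor K(h,g)))
All bound variables are already distinct, so no renaming is needed.
Extract every quantifier outward, since the variables are now distinct and don't occur free across branches:
  \forall c\, \exists f\, \exists h\, \exists g\, (Q(c) \land \neg K(f,f) \lor \neg Q(h) \lor K(h,g))
The prefix is \forall c \exists f \exists h \exists g: 1 universal, 3 existential.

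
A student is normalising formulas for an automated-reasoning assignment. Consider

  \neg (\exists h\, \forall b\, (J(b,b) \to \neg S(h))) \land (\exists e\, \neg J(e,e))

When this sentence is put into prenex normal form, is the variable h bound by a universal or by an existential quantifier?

universal

First replace A → B with ¬A ∨ B.
  \neg (\exists h\, \forall b\, (\neg J(b,b) \lor \neg S(h))) \land (\exists e\, \neg J(e,e))
Drive negations inward (¬∀x A ≡ ∃x ¬A, ¬∃x A ≡ ∀x ¬A, De Morgan for ∧/∨):
  (\forall h\, \exists b\, (J(b,b) \land S(h))) \land (\exists e\, \neg J(e,e))
All bound variables are already distinct, so no renaming is needed.
Extract every quantifier outward, since the variables are now distinct and don't occur free across branches:
  \forall h\, \exists b\, \exists e\, (J(b,b) \land S(h) \land \neg J(e,e))
The quantifier \exists h sits under an odd number of negations (counting the antecedent side of each →), so it flips to \forall h.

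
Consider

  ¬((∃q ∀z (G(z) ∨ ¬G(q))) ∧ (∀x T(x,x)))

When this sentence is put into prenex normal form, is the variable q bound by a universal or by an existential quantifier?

universal

Move each ¬ inward, flipping quantifiers it crosses:
  (∀q ∃z (¬G(z) ∧ G(q))) ∨ (∃x ¬T(x,x))
All bound variables are already distinct, so no renaming is needed.
Finally move all quantifiers to the prefix:
  ∀q ∃z ∃x (¬G(z) ∧ G(q) ∨ ¬T(x,x))
The quantifier ∃q sits under an odd number of negations, so it flips to ∀q.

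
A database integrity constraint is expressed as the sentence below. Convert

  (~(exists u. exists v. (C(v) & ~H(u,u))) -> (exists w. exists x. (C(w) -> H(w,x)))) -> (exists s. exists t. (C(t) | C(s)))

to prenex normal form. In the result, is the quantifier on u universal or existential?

Rewrite implications/biconditionals: A → B as ¬A ∨ B.
  ~(~~(exists u. exists v. (C(v) & ~H(u,u))) | (exists w. exists x. (~C(w) | H(w,x)))) | (exists s. exists t. (C(t) | C(s)))
Move each ¬ inward, flipping quantifiers it crosses:
  (forall u. forall v. (~C(v) | H(u,u))) & (forall w. forall x. (C(w) & ~H(w,x))) | (exists s. exists t. (C(t) | C(s)))
All bound variables are already distinct, so no renaming is needed.
Finally move all quantifiers to the prefix:
  forall u. forall v. forall w. forall x. exists s. exists t. ((~C(v) | H(u,u)) & C(w) & ~H(w,x) | C(t) | C(s))
The quantifier exists u sits under an odd number of negations (counting the antecedent side of each →), so it flips to forall u.

universal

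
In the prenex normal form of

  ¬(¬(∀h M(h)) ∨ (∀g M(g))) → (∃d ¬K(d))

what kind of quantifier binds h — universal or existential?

existential

Eliminate → and ↔ using ¬ and ∨.
  ¬¬(¬(∀h M(h)) ∨ (∀g M(g))) ∨ (∃d ¬K(d))
Drive negations inward (¬∀x A ≡ ∃x ¬A, ¬∃x A ≡ ∀x ¬A, De Morgan for ∧/∨):
  (∃h ¬M(h)) ∨ (∀g M(g)) ∨ (∃d ¬K(d))
Pull the quantifiers to the front (each side's bound variable is not free in the other side):
  ∃h ∀g ∃d (¬M(h) ∨ M(g) ∨ ¬K(d))
The quantifier ∀h sits under an odd number of negations (counting the antecedent side of each →), so it flips to ∃h.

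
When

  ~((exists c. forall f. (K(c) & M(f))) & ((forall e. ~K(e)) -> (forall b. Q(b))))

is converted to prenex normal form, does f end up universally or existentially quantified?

existential

Eliminate → and ↔ using ¬ and ∨.
  ~((exists c. forall f. (K(c) & M(f))) & (~(forall e. ~K(e)) | (forall b. Q(b))))
Push ¬ through the quantifiers and connectives to reach negation normal form:
  (forall c. exists f. (~K(c) | ~M(f))) | (forall e. ~K(e)) & (exists b. ~Q(b))
All bound variables are already distinct, so no renaming is needed.
Finally move all quantifiers to the prefix:
  forall c. exists f. forall e. exists b. (~K(c) | ~M(f) | ~K(e) & ~Q(b))
The quantifier forall f sits under an odd number of negations (counting the antecedent side of each →), so it flips to exists f.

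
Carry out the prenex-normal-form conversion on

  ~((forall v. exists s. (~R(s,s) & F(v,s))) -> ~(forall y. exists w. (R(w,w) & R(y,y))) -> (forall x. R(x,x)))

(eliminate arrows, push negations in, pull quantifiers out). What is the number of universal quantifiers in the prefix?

Rewrite implications/biconditionals: A → B as ¬A ∨ B.
  ~(~(forall v. exists s. (~R(s,s) & F(v,s))) | ~~(forall y. exists w. (R(w,w) & R(y,y))) | (forall x. R(x,x)))
Move each ¬ inward, flipping quantifiers it crosses:
  (forall v. exists s. (~R(s,s) & F(v,s))) & (exists y. forall w. (~R(w,w) | ~R(y,y))) & (exists x. ~R(x,x))
Pull the quantifiers to the front (each side's bound variable is not free in the other side):
  forall v. exists s. exists y. forall w. exists x. (~R(s,s) & F(v,s) & (~R(w,w) | ~R(y,y)) & ~R(x,x))
The prefix is forall v exists s exists y forall w exists x: 2 universal, 3 existential.

2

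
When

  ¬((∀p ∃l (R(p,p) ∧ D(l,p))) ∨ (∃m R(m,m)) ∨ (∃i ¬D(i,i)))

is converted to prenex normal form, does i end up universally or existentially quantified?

Move each ¬ inward, flipping quantifiers it crosses:
  (∃p ∀l (¬R(p,p) ∨ ¬D(l,p))) ∧ (∀m ¬R(m,m)) ∧ (∀i D(i,i))
Pull the quantifiers to the front (each side's bound variable is not free in the other side):
  ∃p ∀l ∀m ∀i ((¬R(p,p) ∨ ¬D(l,p)) ∧ ¬R(m,m) ∧ D(i,i))
The quantifier ∃i sits under an odd number of negations, so it flips to ∀i.

universal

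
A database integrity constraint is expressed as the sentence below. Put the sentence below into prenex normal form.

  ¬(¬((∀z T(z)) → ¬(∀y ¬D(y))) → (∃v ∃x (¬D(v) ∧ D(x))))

∀z ∀y ∀v ∀x (T(z) ∧ ¬D(y) ∧ (D(v) ∨ ¬D(x)))

Rewrite implications/biconditionals: A → B as ¬A ∨ B.
  ¬(¬¬(¬(∀z T(z)) ∨ ¬(∀y ¬D(y))) ∨ (∃v ∃x (¬D(v) ∧ D(x))))
Push ¬ through the quantifiers and connectives to reach negation normal form:
  (∀z T(z)) ∧ (∀y ¬D(y)) ∧ (∀v ∀x (D(v) ∨ ¬D(x)))
All bound variables are already distinct, so no renaming is needed.
Finally move all quantifiers to the prefix:
  ∀z ∀y ∀v ∀x (T(z) ∧ ¬D(y) ∧ (D(v) ∨ ¬D(x)))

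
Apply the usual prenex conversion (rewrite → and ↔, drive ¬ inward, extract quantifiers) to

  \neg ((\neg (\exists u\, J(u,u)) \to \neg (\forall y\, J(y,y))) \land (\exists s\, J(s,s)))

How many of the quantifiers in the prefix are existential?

Rewrite implications/biconditionals: A → B as ¬A ∨ B.
  \neg ((\neg \neg (\exists u\, J(u,u)) \lor \neg (\forall y\, J(y,y))) \land (\exists s\, J(s,s)))
Push ¬ through the quantifiers and connectives to reach negation normal form:
  (\forall u\, \neg J(u,u)) \land (\forall y\, J(y,y)) \lor (\forall s\, \neg J(s,s))
Pull the quantifiers to the front (each side's bound variable is not free in the other side):
  \forall u\, \forall y\, \forall s\, (\neg J(u,u) \land J(y,y) \lor \neg J(s,s))
The prefix is \forall u \forall y \forall s: 3 universal, 0 existential.

0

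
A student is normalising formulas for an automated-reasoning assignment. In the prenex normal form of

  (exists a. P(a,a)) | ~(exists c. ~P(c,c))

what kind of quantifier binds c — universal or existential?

universal

Move each ¬ inward, flipping quantifiers it crosses:
  (exists a. P(a,a)) | (forall c. P(c,c))
Pull the quantifiers to the front (each side's bound variable is not free in the other side):
  exists a. forall c. (P(a,a) | P(c,c))
The quantifier exists c sits under an odd number of negations, so it flips to forall c.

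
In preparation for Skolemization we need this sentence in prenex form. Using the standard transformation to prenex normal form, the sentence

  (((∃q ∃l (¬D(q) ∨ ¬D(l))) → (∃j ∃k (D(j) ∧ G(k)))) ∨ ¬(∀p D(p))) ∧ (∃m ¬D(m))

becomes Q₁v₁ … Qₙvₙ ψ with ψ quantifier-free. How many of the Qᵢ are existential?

4

Eliminate → and ↔ using ¬ and ∨.
  (¬(∃q ∃l (¬D(q) ∨ ¬D(l))) ∨ (∃j ∃k (D(j) ∧ G(k))) ∨ ¬(∀p D(p))) ∧ (∃m ¬D(m))
Move each ¬ inward, flipping quantifiers it crosses:
  ((∀q ∀l (D(q) ∧ D(l))) ∨ (∃j ∃k (D(j) ∧ G(k))) ∨ (∃p ¬D(p))) ∧ (∃m ¬D(m))
Pull the quantifiers to the front (each side's bound variable is not free in the other side):
  ∀q ∀l ∃j ∃k ∃p ∃m ((D(q) ∧ D(l) ∨ D(j) ∧ G(k) ∨ ¬D(p)) ∧ ¬D(m))
The prefix is ∀q ∀l ∃j ∃k ∃p ∃m: 2 universal, 4 existential.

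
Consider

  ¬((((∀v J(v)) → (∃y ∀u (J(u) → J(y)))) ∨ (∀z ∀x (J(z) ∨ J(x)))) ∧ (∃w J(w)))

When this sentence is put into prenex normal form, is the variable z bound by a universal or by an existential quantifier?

Rewrite implications/biconditionals: A → B as ¬A ∨ B.
  ¬((¬(∀v J(v)) ∨ (∃y ∀u (¬J(u) ∨ J(y))) ∨ (∀z ∀x (J(z) ∨ J(x)))) ∧ (∃w J(w)))
Push ¬ through the quantifiers and connectives to reach negation normal form:
  (∀v J(v)) ∧ (∀y ∃u (J(u) ∧ ¬J(y))) ∧ (∃z ∃x (¬J(z) ∧ ¬J(x))) ∨ (∀w ¬J(w))
All bound variables are already distinct, so no renaming is needed.
Pull the quantifiers to the front (each side's bound variable is not free in the other side):
  ∀v ∀y ∃u ∃z ∃x ∀w (J(v) ∧ J(u) ∧ ¬J(y) ∧ ¬J(z) ∧ ¬J(x) ∨ ¬J(w))
The quantifier ∀z sits under an odd number of negations (counting the antecedent side of each →), so it flips to ∃z.

existential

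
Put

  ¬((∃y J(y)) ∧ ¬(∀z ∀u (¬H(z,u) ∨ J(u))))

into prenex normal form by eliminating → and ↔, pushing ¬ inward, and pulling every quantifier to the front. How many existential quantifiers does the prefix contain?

Push ¬ through the quantifiers and connectives to reach negation normal form:
  (∀y ¬J(y)) ∨ (∀z ∀u (¬H(z,u) ∨ J(u)))
All bound variables are already distinct, so no renaming is needed.
Finally move all quantifiers to the prefix:
  ∀y ∀z ∀u (¬J(y) ∨ ¬H(z,u) ∨ J(u))
The prefix is ∀y ∀z ∀u: 3 universal, 0 existential.

0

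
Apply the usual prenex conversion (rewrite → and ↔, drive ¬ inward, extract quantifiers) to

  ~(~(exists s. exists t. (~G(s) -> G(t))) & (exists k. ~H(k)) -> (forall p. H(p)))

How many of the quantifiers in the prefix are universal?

Rewrite implications/biconditionals: A → B as ¬A ∨ B.
  ~(~(~(exists s. exists t. (~~G(s) | G(t))) & (exists k. ~H(k))) | (forall p. H(p)))
Push ¬ through the quantifiers and connectives to reach negation normal form:
  (forall s. forall t. (~G(s) & ~G(t))) & (exists k. ~H(k)) & (exists p. ~H(p))
All bound variables are already distinct, so no renaming is needed.
Finally move all quantifiers to the prefix:
  forall s. forall t. exists k. exists p. (~G(s) & ~G(t) & ~H(k) & ~H(p))
The prefix is forall s forall t exists k exists p: 2 universal, 2 existential.

2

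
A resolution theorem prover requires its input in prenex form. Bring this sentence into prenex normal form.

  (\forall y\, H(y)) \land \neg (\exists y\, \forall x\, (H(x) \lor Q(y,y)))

Drive negations inward (¬∀x A ≡ ∃x ¬A, ¬∃x A ≡ ∀x ¬A, De Morgan for ∧/∨):
  (\forall y\, H(y)) \land (\forall y\, \exists x\, (\neg H(x) \land \neg Q(y,y)))
Give each quantifier a distinct variable: y↦a.
  (\forall y\, H(y)) \land (\forall a\, \exists x\, (\neg H(x) \land \neg Q(a,a)))
Finally move all quantifiers to the prefix:
  \forall y\, \forall a\, \exists x\, (H(y) \land \neg H(x) \land \neg Q(a,a))

\forall y\, \forall a\, \exists x\, (H(y) \land \neg H(x) \land \neg Q(a,a))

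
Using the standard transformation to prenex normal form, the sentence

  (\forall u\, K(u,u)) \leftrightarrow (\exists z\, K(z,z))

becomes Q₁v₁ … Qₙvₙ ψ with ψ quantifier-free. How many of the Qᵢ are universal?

Eliminate → and ↔ using ¬ and ∨; A ↔ B as (¬A ∨ B) ∧ (¬B ∨ A).
  (\neg (\forall u\, K(u,u)) \lor (\exists z\, K(z,z))) \land (\neg (\exists z\, K(z,z)) \lor (\forall u\, K(u,u)))
Move each ¬ inward, flipping quantifiers it crosses:
  ((\exists u\, \neg K(u,u)) \lor (\exists z\, K(z,z))) \land ((\forall z\, \neg K(z,z)) \lor (\forall u\, K(u,u)))
Rename bound variables to avoid capture: z↦x1, u↦y1.
  ((\exists u\, \neg K(u,u)) \lor (\exists z\, K(z,z))) \land ((\forall x1\, \neg K(x1,x1)) \lor (\forall y1\, K(y1,y1)))
Pull the quantifiers to the front (each side's bound variable is not free in the other side):
  \exists u\, \exists z\, \forall x1\, \forall y1\, ((\neg K(u,u) \lor K(z,z)) \land (\neg K(x1,x1) \lor K(y1,y1)))
The prefix is \exists u \exists z \forall x1 \forall y1: 2 universal, 2 existential.

2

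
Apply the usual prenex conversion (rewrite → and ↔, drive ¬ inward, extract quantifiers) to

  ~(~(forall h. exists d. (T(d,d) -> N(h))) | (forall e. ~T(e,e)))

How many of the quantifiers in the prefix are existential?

First replace A → B with ¬A ∨ B.
  ~(~(forall h. exists d. (~T(d,d) | N(h))) | (forall e. ~T(e,e)))
Push ¬ through the quantifiers and connectives to reach negation normal form:
  (forall h. exists d. (~T(d,d) | N(h))) & (exists e. T(e,e))
Pull the quantifiers to the front (each side's bound variable is not free in the other side):
  forall h. exists d. exists e. ((~T(d,d) | N(h)) & T(e,e))
The prefix is forall h exists d exists e: 1 universal, 2 existential.

2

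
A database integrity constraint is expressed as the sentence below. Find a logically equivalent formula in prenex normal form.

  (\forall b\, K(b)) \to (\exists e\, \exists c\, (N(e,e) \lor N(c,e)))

\exists b\, \exists e\, \exists c\, (\neg K(b) \lor N(e,e) \lor N(c,e))

Eliminate → and ↔ using ¬ and ∨.
  \neg (\forall b\, K(b)) \lor (\exists e\, \exists c\, (N(e,e) \lor N(c,e)))
Drive negations inward (¬∀x A ≡ ∃x ¬A, ¬∃x A ≡ ∀x ¬A, De Morgan for ∧/∨):
  (\exists b\, \neg K(b)) \lor (\exists e\, \exists c\, (N(e,e) \lor N(c,e)))
All bound variables are already distinct, so no renaming is needed.
Finally move all quantifiers to the prefix:
  \exists b\, \exists e\, \exists c\, (\neg K(b) \lor N(e,e) \lor N(c,e))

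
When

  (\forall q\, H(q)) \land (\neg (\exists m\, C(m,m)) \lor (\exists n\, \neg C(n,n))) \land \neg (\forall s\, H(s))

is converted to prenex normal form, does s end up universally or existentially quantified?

Move each ¬ inward, flipping quantifiers it crosses:
  (\forall q\, H(q)) \land ((\forall m\, \neg C(m,m)) \lor (\exists n\, \neg C(n,n))) \land (\exists s\, \neg H(s))
Finally move all quantifiers to the prefix:
  \forall q\, \forall m\, \exists n\, \exists s\, (H(q) \land (\neg C(m,m) \lor \neg C(n,n)) \land \neg H(s))
The quantifier \forall s sits under an odd number of negations, so it flips to \exists s.

existential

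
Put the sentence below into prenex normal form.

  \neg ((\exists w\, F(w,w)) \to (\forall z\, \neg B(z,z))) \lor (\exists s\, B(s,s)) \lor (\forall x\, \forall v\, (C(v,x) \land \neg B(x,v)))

\exists w\, \exists z\, \exists s\, \forall x\, \forall v\, (F(w,w) \land B(z,z) \lor B(s,s) \lor C(v,x) \land \neg B(x,v))

Rewrite implications/biconditionals: A → B as ¬A ∨ B.
  \neg (\neg (\exists w\, F(w,w)) \lor (\forall z\, \neg B(z,z))) \lor (\exists s\, B(s,s)) \lor (\forall x\, \forall v\, (C(v,x) \land \neg B(x,v)))
Push ¬ through the quantifiers and connectives to reach negation normal form:
  (\exists w\, F(w,w)) \land (\exists z\, B(z,z)) \lor (\exists s\, B(s,s)) \lor (\forall x\, \forall v\, (C(v,x) \land \neg B(x,v)))
All bound variables are already distinct, so no renaming is needed.
Extract every quantifier outward, since the variables are now distinct and don't occur free across branches:
  \exists w\, \exists z\, \exists s\, \forall x\, \forall v\, (F(w,w) \land B(z,z) \lor B(s,s) \lor C(v,x) \land \neg B(x,v))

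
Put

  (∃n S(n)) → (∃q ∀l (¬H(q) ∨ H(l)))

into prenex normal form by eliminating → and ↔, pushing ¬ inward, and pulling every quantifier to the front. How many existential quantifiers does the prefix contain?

1

First replace A → B with ¬A ∨ B.
  ¬(∃n S(n)) ∨ (∃q ∀l (¬H(q) ∨ H(l)))
Push ¬ through the quantifiers and connectives to reach negation normal form:
  (∀n ¬S(n)) ∨ (∃q ∀l (¬H(q) ∨ H(l)))
Pull the quantifiers to the front (each side's bound variable is not free in the other side):
  ∀n ∃q ∀l (¬S(n) ∨ ¬H(q) ∨ H(l))
The prefix is ∀n ∃q ∀l: 2 universal, 1 existential.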